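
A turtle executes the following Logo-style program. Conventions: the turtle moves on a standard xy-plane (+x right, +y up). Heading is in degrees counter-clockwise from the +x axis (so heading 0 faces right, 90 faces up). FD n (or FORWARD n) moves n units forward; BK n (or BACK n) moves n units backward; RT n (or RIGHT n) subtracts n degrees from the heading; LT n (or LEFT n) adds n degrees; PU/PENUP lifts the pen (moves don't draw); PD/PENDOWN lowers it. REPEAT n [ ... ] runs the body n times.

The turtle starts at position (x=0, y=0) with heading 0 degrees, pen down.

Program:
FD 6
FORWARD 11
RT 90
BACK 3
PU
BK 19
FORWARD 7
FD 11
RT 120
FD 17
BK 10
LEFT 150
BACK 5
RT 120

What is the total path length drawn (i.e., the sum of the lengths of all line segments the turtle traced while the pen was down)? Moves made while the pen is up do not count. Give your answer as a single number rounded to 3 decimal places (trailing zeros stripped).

Answer: 20

Derivation:
Executing turtle program step by step:
Start: pos=(0,0), heading=0, pen down
FD 6: (0,0) -> (6,0) [heading=0, draw]
FD 11: (6,0) -> (17,0) [heading=0, draw]
RT 90: heading 0 -> 270
BK 3: (17,0) -> (17,3) [heading=270, draw]
PU: pen up
BK 19: (17,3) -> (17,22) [heading=270, move]
FD 7: (17,22) -> (17,15) [heading=270, move]
FD 11: (17,15) -> (17,4) [heading=270, move]
RT 120: heading 270 -> 150
FD 17: (17,4) -> (2.278,12.5) [heading=150, move]
BK 10: (2.278,12.5) -> (10.938,7.5) [heading=150, move]
LT 150: heading 150 -> 300
BK 5: (10.938,7.5) -> (8.438,11.83) [heading=300, move]
RT 120: heading 300 -> 180
Final: pos=(8.438,11.83), heading=180, 3 segment(s) drawn

Segment lengths:
  seg 1: (0,0) -> (6,0), length = 6
  seg 2: (6,0) -> (17,0), length = 11
  seg 3: (17,0) -> (17,3), length = 3
Total = 20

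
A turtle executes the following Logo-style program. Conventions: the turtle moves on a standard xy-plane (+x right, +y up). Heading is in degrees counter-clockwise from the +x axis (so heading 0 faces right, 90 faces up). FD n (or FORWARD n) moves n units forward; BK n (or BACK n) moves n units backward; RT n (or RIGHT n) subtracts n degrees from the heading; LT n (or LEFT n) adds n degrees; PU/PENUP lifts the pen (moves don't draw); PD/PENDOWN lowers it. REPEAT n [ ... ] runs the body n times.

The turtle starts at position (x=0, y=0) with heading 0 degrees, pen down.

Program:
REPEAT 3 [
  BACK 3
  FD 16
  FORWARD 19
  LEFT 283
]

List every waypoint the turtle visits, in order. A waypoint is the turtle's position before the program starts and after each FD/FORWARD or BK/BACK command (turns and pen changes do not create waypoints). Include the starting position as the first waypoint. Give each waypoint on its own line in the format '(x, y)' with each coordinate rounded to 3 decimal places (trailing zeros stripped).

Answer: (0, 0)
(-3, 0)
(13, 0)
(32, 0)
(31.325, 2.923)
(34.924, -12.667)
(39.198, -31.18)
(41.895, -29.865)
(27.514, -36.879)
(10.437, -45.208)

Derivation:
Executing turtle program step by step:
Start: pos=(0,0), heading=0, pen down
REPEAT 3 [
  -- iteration 1/3 --
  BK 3: (0,0) -> (-3,0) [heading=0, draw]
  FD 16: (-3,0) -> (13,0) [heading=0, draw]
  FD 19: (13,0) -> (32,0) [heading=0, draw]
  LT 283: heading 0 -> 283
  -- iteration 2/3 --
  BK 3: (32,0) -> (31.325,2.923) [heading=283, draw]
  FD 16: (31.325,2.923) -> (34.924,-12.667) [heading=283, draw]
  FD 19: (34.924,-12.667) -> (39.198,-31.18) [heading=283, draw]
  LT 283: heading 283 -> 206
  -- iteration 3/3 --
  BK 3: (39.198,-31.18) -> (41.895,-29.865) [heading=206, draw]
  FD 16: (41.895,-29.865) -> (27.514,-36.879) [heading=206, draw]
  FD 19: (27.514,-36.879) -> (10.437,-45.208) [heading=206, draw]
  LT 283: heading 206 -> 129
]
Final: pos=(10.437,-45.208), heading=129, 9 segment(s) drawn
Waypoints (10 total):
(0, 0)
(-3, 0)
(13, 0)
(32, 0)
(31.325, 2.923)
(34.924, -12.667)
(39.198, -31.18)
(41.895, -29.865)
(27.514, -36.879)
(10.437, -45.208)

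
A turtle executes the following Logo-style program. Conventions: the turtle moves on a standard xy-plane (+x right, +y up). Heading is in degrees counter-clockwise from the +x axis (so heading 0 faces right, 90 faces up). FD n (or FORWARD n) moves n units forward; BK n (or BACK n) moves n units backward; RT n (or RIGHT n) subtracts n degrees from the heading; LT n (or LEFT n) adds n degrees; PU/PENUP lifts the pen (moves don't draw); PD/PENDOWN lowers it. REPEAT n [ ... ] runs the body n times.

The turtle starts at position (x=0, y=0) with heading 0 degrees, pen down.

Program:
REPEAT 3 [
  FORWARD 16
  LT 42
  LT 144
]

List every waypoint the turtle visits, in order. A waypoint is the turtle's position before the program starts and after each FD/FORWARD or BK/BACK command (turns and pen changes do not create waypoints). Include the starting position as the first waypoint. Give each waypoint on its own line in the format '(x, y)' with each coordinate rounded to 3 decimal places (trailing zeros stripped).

Answer: (0, 0)
(16, 0)
(0.088, -1.672)
(15.738, 1.654)

Derivation:
Executing turtle program step by step:
Start: pos=(0,0), heading=0, pen down
REPEAT 3 [
  -- iteration 1/3 --
  FD 16: (0,0) -> (16,0) [heading=0, draw]
  LT 42: heading 0 -> 42
  LT 144: heading 42 -> 186
  -- iteration 2/3 --
  FD 16: (16,0) -> (0.088,-1.672) [heading=186, draw]
  LT 42: heading 186 -> 228
  LT 144: heading 228 -> 12
  -- iteration 3/3 --
  FD 16: (0.088,-1.672) -> (15.738,1.654) [heading=12, draw]
  LT 42: heading 12 -> 54
  LT 144: heading 54 -> 198
]
Final: pos=(15.738,1.654), heading=198, 3 segment(s) drawn
Waypoints (4 total):
(0, 0)
(16, 0)
(0.088, -1.672)
(15.738, 1.654)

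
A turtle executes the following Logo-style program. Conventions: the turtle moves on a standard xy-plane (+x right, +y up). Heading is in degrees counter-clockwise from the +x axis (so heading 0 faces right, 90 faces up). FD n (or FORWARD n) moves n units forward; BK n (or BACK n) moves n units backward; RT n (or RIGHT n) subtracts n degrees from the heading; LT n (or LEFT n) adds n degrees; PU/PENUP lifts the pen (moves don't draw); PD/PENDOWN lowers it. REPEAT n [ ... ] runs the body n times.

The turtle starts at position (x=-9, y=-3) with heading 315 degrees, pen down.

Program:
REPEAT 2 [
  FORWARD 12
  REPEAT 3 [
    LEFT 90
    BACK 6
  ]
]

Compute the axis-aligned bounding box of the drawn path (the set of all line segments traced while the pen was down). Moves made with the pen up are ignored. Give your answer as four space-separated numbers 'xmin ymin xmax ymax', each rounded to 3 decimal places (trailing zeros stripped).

Answer: -13.243 -28.456 3.728 -3

Derivation:
Executing turtle program step by step:
Start: pos=(-9,-3), heading=315, pen down
REPEAT 2 [
  -- iteration 1/2 --
  FD 12: (-9,-3) -> (-0.515,-11.485) [heading=315, draw]
  REPEAT 3 [
    -- iteration 1/3 --
    LT 90: heading 315 -> 45
    BK 6: (-0.515,-11.485) -> (-4.757,-15.728) [heading=45, draw]
    -- iteration 2/3 --
    LT 90: heading 45 -> 135
    BK 6: (-4.757,-15.728) -> (-0.515,-19.971) [heading=135, draw]
    -- iteration 3/3 --
    LT 90: heading 135 -> 225
    BK 6: (-0.515,-19.971) -> (3.728,-15.728) [heading=225, draw]
  ]
  -- iteration 2/2 --
  FD 12: (3.728,-15.728) -> (-4.757,-24.213) [heading=225, draw]
  REPEAT 3 [
    -- iteration 1/3 --
    LT 90: heading 225 -> 315
    BK 6: (-4.757,-24.213) -> (-9,-19.971) [heading=315, draw]
    -- iteration 2/3 --
    LT 90: heading 315 -> 45
    BK 6: (-9,-19.971) -> (-13.243,-24.213) [heading=45, draw]
    -- iteration 3/3 --
    LT 90: heading 45 -> 135
    BK 6: (-13.243,-24.213) -> (-9,-28.456) [heading=135, draw]
  ]
]
Final: pos=(-9,-28.456), heading=135, 8 segment(s) drawn

Segment endpoints: x in {-13.243, -9, -9, -4.757, -4.757, -0.515, -0.515, 3.728}, y in {-28.456, -24.213, -24.213, -19.971, -19.971, -15.728, -15.728, -11.485, -3}
xmin=-13.243, ymin=-28.456, xmax=3.728, ymax=-3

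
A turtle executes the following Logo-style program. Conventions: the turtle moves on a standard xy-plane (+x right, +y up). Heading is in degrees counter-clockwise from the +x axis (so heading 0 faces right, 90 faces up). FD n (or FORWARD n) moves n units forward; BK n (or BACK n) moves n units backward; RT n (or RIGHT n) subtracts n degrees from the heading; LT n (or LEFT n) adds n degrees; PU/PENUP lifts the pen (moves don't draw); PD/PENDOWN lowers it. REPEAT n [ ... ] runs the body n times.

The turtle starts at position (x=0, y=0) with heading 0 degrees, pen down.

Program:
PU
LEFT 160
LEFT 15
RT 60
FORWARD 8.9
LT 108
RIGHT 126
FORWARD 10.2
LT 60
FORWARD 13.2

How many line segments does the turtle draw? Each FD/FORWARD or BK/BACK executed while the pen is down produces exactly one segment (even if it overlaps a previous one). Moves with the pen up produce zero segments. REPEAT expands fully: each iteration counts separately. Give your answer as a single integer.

Answer: 0

Derivation:
Executing turtle program step by step:
Start: pos=(0,0), heading=0, pen down
PU: pen up
LT 160: heading 0 -> 160
LT 15: heading 160 -> 175
RT 60: heading 175 -> 115
FD 8.9: (0,0) -> (-3.761,8.066) [heading=115, move]
LT 108: heading 115 -> 223
RT 126: heading 223 -> 97
FD 10.2: (-3.761,8.066) -> (-5.004,18.19) [heading=97, move]
LT 60: heading 97 -> 157
FD 13.2: (-5.004,18.19) -> (-17.155,23.348) [heading=157, move]
Final: pos=(-17.155,23.348), heading=157, 0 segment(s) drawn
Segments drawn: 0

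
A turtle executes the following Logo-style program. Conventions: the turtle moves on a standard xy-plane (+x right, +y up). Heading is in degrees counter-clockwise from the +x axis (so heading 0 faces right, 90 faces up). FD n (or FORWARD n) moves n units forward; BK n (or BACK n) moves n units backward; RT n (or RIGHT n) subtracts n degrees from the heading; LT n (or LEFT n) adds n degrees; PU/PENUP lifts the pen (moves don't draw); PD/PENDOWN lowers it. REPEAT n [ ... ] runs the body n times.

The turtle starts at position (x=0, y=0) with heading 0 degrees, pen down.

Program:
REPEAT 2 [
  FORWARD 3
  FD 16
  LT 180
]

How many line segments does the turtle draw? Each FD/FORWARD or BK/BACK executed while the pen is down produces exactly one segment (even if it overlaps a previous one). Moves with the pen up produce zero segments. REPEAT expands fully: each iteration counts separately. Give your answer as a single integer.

Answer: 4

Derivation:
Executing turtle program step by step:
Start: pos=(0,0), heading=0, pen down
REPEAT 2 [
  -- iteration 1/2 --
  FD 3: (0,0) -> (3,0) [heading=0, draw]
  FD 16: (3,0) -> (19,0) [heading=0, draw]
  LT 180: heading 0 -> 180
  -- iteration 2/2 --
  FD 3: (19,0) -> (16,0) [heading=180, draw]
  FD 16: (16,0) -> (0,0) [heading=180, draw]
  LT 180: heading 180 -> 0
]
Final: pos=(0,0), heading=0, 4 segment(s) drawn
Segments drawn: 4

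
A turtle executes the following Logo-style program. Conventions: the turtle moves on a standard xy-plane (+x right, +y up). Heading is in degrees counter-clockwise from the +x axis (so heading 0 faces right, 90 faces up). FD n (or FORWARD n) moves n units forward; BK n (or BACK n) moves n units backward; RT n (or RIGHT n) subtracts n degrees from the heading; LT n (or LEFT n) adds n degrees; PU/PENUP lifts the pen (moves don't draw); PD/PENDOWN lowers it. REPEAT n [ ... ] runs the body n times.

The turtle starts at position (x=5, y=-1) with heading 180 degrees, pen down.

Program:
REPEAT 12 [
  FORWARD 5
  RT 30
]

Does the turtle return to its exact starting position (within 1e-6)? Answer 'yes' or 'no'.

Answer: yes

Derivation:
Executing turtle program step by step:
Start: pos=(5,-1), heading=180, pen down
REPEAT 12 [
  -- iteration 1/12 --
  FD 5: (5,-1) -> (0,-1) [heading=180, draw]
  RT 30: heading 180 -> 150
  -- iteration 2/12 --
  FD 5: (0,-1) -> (-4.33,1.5) [heading=150, draw]
  RT 30: heading 150 -> 120
  -- iteration 3/12 --
  FD 5: (-4.33,1.5) -> (-6.83,5.83) [heading=120, draw]
  RT 30: heading 120 -> 90
  -- iteration 4/12 --
  FD 5: (-6.83,5.83) -> (-6.83,10.83) [heading=90, draw]
  RT 30: heading 90 -> 60
  -- iteration 5/12 --
  FD 5: (-6.83,10.83) -> (-4.33,15.16) [heading=60, draw]
  RT 30: heading 60 -> 30
  -- iteration 6/12 --
  FD 5: (-4.33,15.16) -> (0,17.66) [heading=30, draw]
  RT 30: heading 30 -> 0
  -- iteration 7/12 --
  FD 5: (0,17.66) -> (5,17.66) [heading=0, draw]
  RT 30: heading 0 -> 330
  -- iteration 8/12 --
  FD 5: (5,17.66) -> (9.33,15.16) [heading=330, draw]
  RT 30: heading 330 -> 300
  -- iteration 9/12 --
  FD 5: (9.33,15.16) -> (11.83,10.83) [heading=300, draw]
  RT 30: heading 300 -> 270
  -- iteration 10/12 --
  FD 5: (11.83,10.83) -> (11.83,5.83) [heading=270, draw]
  RT 30: heading 270 -> 240
  -- iteration 11/12 --
  FD 5: (11.83,5.83) -> (9.33,1.5) [heading=240, draw]
  RT 30: heading 240 -> 210
  -- iteration 12/12 --
  FD 5: (9.33,1.5) -> (5,-1) [heading=210, draw]
  RT 30: heading 210 -> 180
]
Final: pos=(5,-1), heading=180, 12 segment(s) drawn

Start position: (5, -1)
Final position: (5, -1)
Distance = 0; < 1e-6 -> CLOSED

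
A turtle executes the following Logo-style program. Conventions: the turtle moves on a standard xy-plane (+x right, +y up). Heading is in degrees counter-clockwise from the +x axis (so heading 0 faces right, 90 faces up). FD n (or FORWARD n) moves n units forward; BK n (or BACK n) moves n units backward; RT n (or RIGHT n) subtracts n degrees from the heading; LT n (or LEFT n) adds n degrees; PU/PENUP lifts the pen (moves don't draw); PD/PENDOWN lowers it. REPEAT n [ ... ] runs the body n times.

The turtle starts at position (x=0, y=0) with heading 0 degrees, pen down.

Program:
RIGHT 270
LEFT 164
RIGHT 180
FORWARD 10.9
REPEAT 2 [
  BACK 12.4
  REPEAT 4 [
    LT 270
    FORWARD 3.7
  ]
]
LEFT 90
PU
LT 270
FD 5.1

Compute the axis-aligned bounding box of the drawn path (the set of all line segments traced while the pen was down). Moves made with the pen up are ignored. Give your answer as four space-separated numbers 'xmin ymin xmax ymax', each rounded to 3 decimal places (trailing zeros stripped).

Executing turtle program step by step:
Start: pos=(0,0), heading=0, pen down
RT 270: heading 0 -> 90
LT 164: heading 90 -> 254
RT 180: heading 254 -> 74
FD 10.9: (0,0) -> (3.004,10.478) [heading=74, draw]
REPEAT 2 [
  -- iteration 1/2 --
  BK 12.4: (3.004,10.478) -> (-0.413,-1.442) [heading=74, draw]
  REPEAT 4 [
    -- iteration 1/4 --
    LT 270: heading 74 -> 344
    FD 3.7: (-0.413,-1.442) -> (3.143,-2.462) [heading=344, draw]
    -- iteration 2/4 --
    LT 270: heading 344 -> 254
    FD 3.7: (3.143,-2.462) -> (2.123,-6.018) [heading=254, draw]
    -- iteration 3/4 --
    LT 270: heading 254 -> 164
    FD 3.7: (2.123,-6.018) -> (-1.433,-4.999) [heading=164, draw]
    -- iteration 4/4 --
    LT 270: heading 164 -> 74
    FD 3.7: (-1.433,-4.999) -> (-0.413,-1.442) [heading=74, draw]
  ]
  -- iteration 2/2 --
  BK 12.4: (-0.413,-1.442) -> (-3.831,-13.362) [heading=74, draw]
  REPEAT 4 [
    -- iteration 1/4 --
    LT 270: heading 74 -> 344
    FD 3.7: (-3.831,-13.362) -> (-0.275,-14.381) [heading=344, draw]
    -- iteration 2/4 --
    LT 270: heading 344 -> 254
    FD 3.7: (-0.275,-14.381) -> (-1.295,-17.938) [heading=254, draw]
    -- iteration 3/4 --
    LT 270: heading 254 -> 164
    FD 3.7: (-1.295,-17.938) -> (-4.851,-16.918) [heading=164, draw]
    -- iteration 4/4 --
    LT 270: heading 164 -> 74
    FD 3.7: (-4.851,-16.918) -> (-3.831,-13.362) [heading=74, draw]
  ]
]
LT 90: heading 74 -> 164
PU: pen up
LT 270: heading 164 -> 74
FD 5.1: (-3.831,-13.362) -> (-2.426,-8.459) [heading=74, move]
Final: pos=(-2.426,-8.459), heading=74, 11 segment(s) drawn

Segment endpoints: x in {-4.851, -3.831, -3.831, -1.433, -1.295, -0.413, -0.413, -0.275, 0, 2.123, 3.004, 3.143}, y in {-17.938, -16.918, -14.381, -13.362, -13.362, -6.018, -4.999, -2.462, -1.442, -1.442, 0, 10.478}
xmin=-4.851, ymin=-17.938, xmax=3.143, ymax=10.478

Answer: -4.851 -17.938 3.143 10.478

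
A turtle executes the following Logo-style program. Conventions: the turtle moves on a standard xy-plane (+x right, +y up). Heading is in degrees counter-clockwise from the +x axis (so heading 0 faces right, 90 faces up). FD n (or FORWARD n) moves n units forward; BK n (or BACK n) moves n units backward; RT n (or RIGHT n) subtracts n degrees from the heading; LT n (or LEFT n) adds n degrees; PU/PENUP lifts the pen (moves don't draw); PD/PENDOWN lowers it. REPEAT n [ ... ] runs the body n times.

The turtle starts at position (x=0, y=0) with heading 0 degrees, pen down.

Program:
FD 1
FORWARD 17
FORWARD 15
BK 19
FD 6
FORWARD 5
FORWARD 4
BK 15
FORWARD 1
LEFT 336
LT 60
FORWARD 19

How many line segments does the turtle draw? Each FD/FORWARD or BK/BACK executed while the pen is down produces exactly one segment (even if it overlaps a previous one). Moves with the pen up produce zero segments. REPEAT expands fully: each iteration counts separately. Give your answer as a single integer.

Answer: 10

Derivation:
Executing turtle program step by step:
Start: pos=(0,0), heading=0, pen down
FD 1: (0,0) -> (1,0) [heading=0, draw]
FD 17: (1,0) -> (18,0) [heading=0, draw]
FD 15: (18,0) -> (33,0) [heading=0, draw]
BK 19: (33,0) -> (14,0) [heading=0, draw]
FD 6: (14,0) -> (20,0) [heading=0, draw]
FD 5: (20,0) -> (25,0) [heading=0, draw]
FD 4: (25,0) -> (29,0) [heading=0, draw]
BK 15: (29,0) -> (14,0) [heading=0, draw]
FD 1: (14,0) -> (15,0) [heading=0, draw]
LT 336: heading 0 -> 336
LT 60: heading 336 -> 36
FD 19: (15,0) -> (30.371,11.168) [heading=36, draw]
Final: pos=(30.371,11.168), heading=36, 10 segment(s) drawn
Segments drawn: 10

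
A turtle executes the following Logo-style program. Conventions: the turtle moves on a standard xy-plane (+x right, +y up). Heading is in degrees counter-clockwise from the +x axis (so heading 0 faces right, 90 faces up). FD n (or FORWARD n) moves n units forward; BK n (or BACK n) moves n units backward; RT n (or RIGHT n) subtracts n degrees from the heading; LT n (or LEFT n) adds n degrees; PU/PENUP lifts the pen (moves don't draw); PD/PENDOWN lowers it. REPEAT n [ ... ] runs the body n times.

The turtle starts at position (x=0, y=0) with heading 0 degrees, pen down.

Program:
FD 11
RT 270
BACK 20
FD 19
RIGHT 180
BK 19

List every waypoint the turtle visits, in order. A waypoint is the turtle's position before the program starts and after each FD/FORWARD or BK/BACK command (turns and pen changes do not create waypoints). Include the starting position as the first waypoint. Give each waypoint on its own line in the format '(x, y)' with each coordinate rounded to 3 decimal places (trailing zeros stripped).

Answer: (0, 0)
(11, 0)
(11, -20)
(11, -1)
(11, 18)

Derivation:
Executing turtle program step by step:
Start: pos=(0,0), heading=0, pen down
FD 11: (0,0) -> (11,0) [heading=0, draw]
RT 270: heading 0 -> 90
BK 20: (11,0) -> (11,-20) [heading=90, draw]
FD 19: (11,-20) -> (11,-1) [heading=90, draw]
RT 180: heading 90 -> 270
BK 19: (11,-1) -> (11,18) [heading=270, draw]
Final: pos=(11,18), heading=270, 4 segment(s) drawn
Waypoints (5 total):
(0, 0)
(11, 0)
(11, -20)
(11, -1)
(11, 18)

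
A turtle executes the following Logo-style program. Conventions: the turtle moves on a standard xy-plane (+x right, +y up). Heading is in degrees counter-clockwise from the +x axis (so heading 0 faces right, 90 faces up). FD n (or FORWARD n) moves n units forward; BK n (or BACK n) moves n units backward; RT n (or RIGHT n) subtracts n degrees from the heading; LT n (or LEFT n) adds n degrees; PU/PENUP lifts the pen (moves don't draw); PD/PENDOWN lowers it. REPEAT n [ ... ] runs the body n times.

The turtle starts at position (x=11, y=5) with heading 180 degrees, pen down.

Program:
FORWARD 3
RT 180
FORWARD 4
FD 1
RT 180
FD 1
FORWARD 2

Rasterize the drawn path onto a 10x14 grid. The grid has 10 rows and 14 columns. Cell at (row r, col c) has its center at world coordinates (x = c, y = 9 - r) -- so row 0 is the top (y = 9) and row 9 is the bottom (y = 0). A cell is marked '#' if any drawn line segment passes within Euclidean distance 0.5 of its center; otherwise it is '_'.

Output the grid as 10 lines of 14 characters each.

Answer: ______________
______________
______________
______________
________######
______________
______________
______________
______________
______________

Derivation:
Segment 0: (11,5) -> (8,5)
Segment 1: (8,5) -> (12,5)
Segment 2: (12,5) -> (13,5)
Segment 3: (13,5) -> (12,5)
Segment 4: (12,5) -> (10,5)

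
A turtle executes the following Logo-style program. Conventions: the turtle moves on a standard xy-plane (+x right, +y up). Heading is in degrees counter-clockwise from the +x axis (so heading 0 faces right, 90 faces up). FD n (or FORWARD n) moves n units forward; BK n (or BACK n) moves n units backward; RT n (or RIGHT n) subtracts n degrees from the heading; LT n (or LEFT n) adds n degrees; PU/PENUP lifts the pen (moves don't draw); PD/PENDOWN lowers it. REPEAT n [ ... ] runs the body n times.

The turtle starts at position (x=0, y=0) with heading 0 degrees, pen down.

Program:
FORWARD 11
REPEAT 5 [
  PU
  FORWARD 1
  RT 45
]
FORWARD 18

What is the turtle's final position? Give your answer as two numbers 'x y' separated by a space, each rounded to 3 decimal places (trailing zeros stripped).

Executing turtle program step by step:
Start: pos=(0,0), heading=0, pen down
FD 11: (0,0) -> (11,0) [heading=0, draw]
REPEAT 5 [
  -- iteration 1/5 --
  PU: pen up
  FD 1: (11,0) -> (12,0) [heading=0, move]
  RT 45: heading 0 -> 315
  -- iteration 2/5 --
  PU: pen up
  FD 1: (12,0) -> (12.707,-0.707) [heading=315, move]
  RT 45: heading 315 -> 270
  -- iteration 3/5 --
  PU: pen up
  FD 1: (12.707,-0.707) -> (12.707,-1.707) [heading=270, move]
  RT 45: heading 270 -> 225
  -- iteration 4/5 --
  PU: pen up
  FD 1: (12.707,-1.707) -> (12,-2.414) [heading=225, move]
  RT 45: heading 225 -> 180
  -- iteration 5/5 --
  PU: pen up
  FD 1: (12,-2.414) -> (11,-2.414) [heading=180, move]
  RT 45: heading 180 -> 135
]
FD 18: (11,-2.414) -> (-1.728,10.314) [heading=135, move]
Final: pos=(-1.728,10.314), heading=135, 1 segment(s) drawn

Answer: -1.728 10.314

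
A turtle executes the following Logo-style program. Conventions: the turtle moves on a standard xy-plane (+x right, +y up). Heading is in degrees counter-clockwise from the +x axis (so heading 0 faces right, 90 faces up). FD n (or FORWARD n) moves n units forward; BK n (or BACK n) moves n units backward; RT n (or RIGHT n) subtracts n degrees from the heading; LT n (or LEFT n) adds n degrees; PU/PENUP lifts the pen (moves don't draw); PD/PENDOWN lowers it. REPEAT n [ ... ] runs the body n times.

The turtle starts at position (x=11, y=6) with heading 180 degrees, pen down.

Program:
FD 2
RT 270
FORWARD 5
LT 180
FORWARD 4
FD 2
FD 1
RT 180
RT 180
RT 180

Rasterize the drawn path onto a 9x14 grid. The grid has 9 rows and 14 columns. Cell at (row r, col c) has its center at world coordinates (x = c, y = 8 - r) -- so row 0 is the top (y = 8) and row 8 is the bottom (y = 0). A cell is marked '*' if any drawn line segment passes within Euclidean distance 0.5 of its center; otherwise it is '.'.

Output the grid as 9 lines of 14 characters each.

Answer: .........*....
.........*....
.........***..
.........*....
.........*....
.........*....
.........*....
.........*....
..............

Derivation:
Segment 0: (11,6) -> (9,6)
Segment 1: (9,6) -> (9,1)
Segment 2: (9,1) -> (9,5)
Segment 3: (9,5) -> (9,7)
Segment 4: (9,7) -> (9,8)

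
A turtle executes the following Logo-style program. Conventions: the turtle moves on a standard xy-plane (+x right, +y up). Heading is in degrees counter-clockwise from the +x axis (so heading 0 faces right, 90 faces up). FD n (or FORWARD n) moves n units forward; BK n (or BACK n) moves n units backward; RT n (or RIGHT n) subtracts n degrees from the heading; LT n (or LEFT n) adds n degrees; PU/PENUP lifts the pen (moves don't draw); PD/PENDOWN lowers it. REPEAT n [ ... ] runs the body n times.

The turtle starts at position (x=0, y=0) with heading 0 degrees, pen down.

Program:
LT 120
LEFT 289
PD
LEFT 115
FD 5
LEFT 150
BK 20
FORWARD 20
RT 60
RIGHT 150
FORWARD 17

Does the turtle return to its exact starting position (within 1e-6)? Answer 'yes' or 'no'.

Answer: no

Derivation:
Executing turtle program step by step:
Start: pos=(0,0), heading=0, pen down
LT 120: heading 0 -> 120
LT 289: heading 120 -> 49
PD: pen down
LT 115: heading 49 -> 164
FD 5: (0,0) -> (-4.806,1.378) [heading=164, draw]
LT 150: heading 164 -> 314
BK 20: (-4.806,1.378) -> (-18.699,15.765) [heading=314, draw]
FD 20: (-18.699,15.765) -> (-4.806,1.378) [heading=314, draw]
RT 60: heading 314 -> 254
RT 150: heading 254 -> 104
FD 17: (-4.806,1.378) -> (-8.919,17.873) [heading=104, draw]
Final: pos=(-8.919,17.873), heading=104, 4 segment(s) drawn

Start position: (0, 0)
Final position: (-8.919, 17.873)
Distance = 19.975; >= 1e-6 -> NOT closed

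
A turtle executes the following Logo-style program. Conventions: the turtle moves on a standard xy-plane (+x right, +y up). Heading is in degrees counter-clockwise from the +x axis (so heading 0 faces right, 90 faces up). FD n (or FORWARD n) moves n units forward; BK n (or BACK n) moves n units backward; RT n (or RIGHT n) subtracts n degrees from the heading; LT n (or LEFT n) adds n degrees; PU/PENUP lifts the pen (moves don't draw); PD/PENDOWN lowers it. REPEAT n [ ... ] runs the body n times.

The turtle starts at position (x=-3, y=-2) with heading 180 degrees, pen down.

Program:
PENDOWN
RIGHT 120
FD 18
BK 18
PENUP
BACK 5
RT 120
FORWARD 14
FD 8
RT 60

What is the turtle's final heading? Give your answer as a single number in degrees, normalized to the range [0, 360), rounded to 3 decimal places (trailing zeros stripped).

Executing turtle program step by step:
Start: pos=(-3,-2), heading=180, pen down
PD: pen down
RT 120: heading 180 -> 60
FD 18: (-3,-2) -> (6,13.588) [heading=60, draw]
BK 18: (6,13.588) -> (-3,-2) [heading=60, draw]
PU: pen up
BK 5: (-3,-2) -> (-5.5,-6.33) [heading=60, move]
RT 120: heading 60 -> 300
FD 14: (-5.5,-6.33) -> (1.5,-18.454) [heading=300, move]
FD 8: (1.5,-18.454) -> (5.5,-25.383) [heading=300, move]
RT 60: heading 300 -> 240
Final: pos=(5.5,-25.383), heading=240, 2 segment(s) drawn

Answer: 240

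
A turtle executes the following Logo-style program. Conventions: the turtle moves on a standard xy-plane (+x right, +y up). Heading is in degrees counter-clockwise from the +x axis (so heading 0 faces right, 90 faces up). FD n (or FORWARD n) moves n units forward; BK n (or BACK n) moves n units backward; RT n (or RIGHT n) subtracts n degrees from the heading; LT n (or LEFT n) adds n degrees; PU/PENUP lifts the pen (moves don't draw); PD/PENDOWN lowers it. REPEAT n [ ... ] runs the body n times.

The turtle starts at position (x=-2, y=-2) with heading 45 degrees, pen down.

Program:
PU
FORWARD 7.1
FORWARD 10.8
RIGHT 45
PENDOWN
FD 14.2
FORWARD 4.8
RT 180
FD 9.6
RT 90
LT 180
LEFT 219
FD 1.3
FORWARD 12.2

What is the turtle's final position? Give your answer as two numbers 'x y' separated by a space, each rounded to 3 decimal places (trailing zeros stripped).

Executing turtle program step by step:
Start: pos=(-2,-2), heading=45, pen down
PU: pen up
FD 7.1: (-2,-2) -> (3.02,3.02) [heading=45, move]
FD 10.8: (3.02,3.02) -> (10.657,10.657) [heading=45, move]
RT 45: heading 45 -> 0
PD: pen down
FD 14.2: (10.657,10.657) -> (24.857,10.657) [heading=0, draw]
FD 4.8: (24.857,10.657) -> (29.657,10.657) [heading=0, draw]
RT 180: heading 0 -> 180
FD 9.6: (29.657,10.657) -> (20.057,10.657) [heading=180, draw]
RT 90: heading 180 -> 90
LT 180: heading 90 -> 270
LT 219: heading 270 -> 129
FD 1.3: (20.057,10.657) -> (19.239,11.668) [heading=129, draw]
FD 12.2: (19.239,11.668) -> (11.561,21.149) [heading=129, draw]
Final: pos=(11.561,21.149), heading=129, 5 segment(s) drawn

Answer: 11.561 21.149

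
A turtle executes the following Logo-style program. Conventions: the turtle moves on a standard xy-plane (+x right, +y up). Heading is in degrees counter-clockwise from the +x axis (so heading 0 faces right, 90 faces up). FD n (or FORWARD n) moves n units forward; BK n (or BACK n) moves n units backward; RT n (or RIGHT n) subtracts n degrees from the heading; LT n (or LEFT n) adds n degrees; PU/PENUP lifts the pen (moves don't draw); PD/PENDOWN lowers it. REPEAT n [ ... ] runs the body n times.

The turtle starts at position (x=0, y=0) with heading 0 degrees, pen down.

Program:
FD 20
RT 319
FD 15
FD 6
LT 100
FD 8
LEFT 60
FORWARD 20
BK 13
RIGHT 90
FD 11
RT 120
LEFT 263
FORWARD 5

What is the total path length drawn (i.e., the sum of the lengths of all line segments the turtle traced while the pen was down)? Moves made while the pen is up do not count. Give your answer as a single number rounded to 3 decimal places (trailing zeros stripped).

Executing turtle program step by step:
Start: pos=(0,0), heading=0, pen down
FD 20: (0,0) -> (20,0) [heading=0, draw]
RT 319: heading 0 -> 41
FD 15: (20,0) -> (31.321,9.841) [heading=41, draw]
FD 6: (31.321,9.841) -> (35.849,13.777) [heading=41, draw]
LT 100: heading 41 -> 141
FD 8: (35.849,13.777) -> (29.632,18.812) [heading=141, draw]
LT 60: heading 141 -> 201
FD 20: (29.632,18.812) -> (10.96,11.644) [heading=201, draw]
BK 13: (10.96,11.644) -> (23.097,16.303) [heading=201, draw]
RT 90: heading 201 -> 111
FD 11: (23.097,16.303) -> (19.155,26.573) [heading=111, draw]
RT 120: heading 111 -> 351
LT 263: heading 351 -> 254
FD 5: (19.155,26.573) -> (17.776,21.766) [heading=254, draw]
Final: pos=(17.776,21.766), heading=254, 8 segment(s) drawn

Segment lengths:
  seg 1: (0,0) -> (20,0), length = 20
  seg 2: (20,0) -> (31.321,9.841), length = 15
  seg 3: (31.321,9.841) -> (35.849,13.777), length = 6
  seg 4: (35.849,13.777) -> (29.632,18.812), length = 8
  seg 5: (29.632,18.812) -> (10.96,11.644), length = 20
  seg 6: (10.96,11.644) -> (23.097,16.303), length = 13
  seg 7: (23.097,16.303) -> (19.155,26.573), length = 11
  seg 8: (19.155,26.573) -> (17.776,21.766), length = 5
Total = 98

Answer: 98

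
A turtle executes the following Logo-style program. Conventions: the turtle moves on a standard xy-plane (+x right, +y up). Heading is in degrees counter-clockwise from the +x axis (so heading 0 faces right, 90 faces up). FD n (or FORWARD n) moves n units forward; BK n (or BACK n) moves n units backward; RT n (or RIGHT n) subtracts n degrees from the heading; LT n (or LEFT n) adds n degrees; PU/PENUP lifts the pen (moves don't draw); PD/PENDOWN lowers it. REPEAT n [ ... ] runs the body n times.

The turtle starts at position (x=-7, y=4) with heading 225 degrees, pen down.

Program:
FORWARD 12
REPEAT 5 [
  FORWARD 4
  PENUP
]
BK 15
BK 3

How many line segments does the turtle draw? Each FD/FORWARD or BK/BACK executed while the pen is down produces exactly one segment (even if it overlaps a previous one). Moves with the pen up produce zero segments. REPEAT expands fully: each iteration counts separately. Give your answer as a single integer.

Answer: 2

Derivation:
Executing turtle program step by step:
Start: pos=(-7,4), heading=225, pen down
FD 12: (-7,4) -> (-15.485,-4.485) [heading=225, draw]
REPEAT 5 [
  -- iteration 1/5 --
  FD 4: (-15.485,-4.485) -> (-18.314,-7.314) [heading=225, draw]
  PU: pen up
  -- iteration 2/5 --
  FD 4: (-18.314,-7.314) -> (-21.142,-10.142) [heading=225, move]
  PU: pen up
  -- iteration 3/5 --
  FD 4: (-21.142,-10.142) -> (-23.971,-12.971) [heading=225, move]
  PU: pen up
  -- iteration 4/5 --
  FD 4: (-23.971,-12.971) -> (-26.799,-15.799) [heading=225, move]
  PU: pen up
  -- iteration 5/5 --
  FD 4: (-26.799,-15.799) -> (-29.627,-18.627) [heading=225, move]
  PU: pen up
]
BK 15: (-29.627,-18.627) -> (-19.021,-8.021) [heading=225, move]
BK 3: (-19.021,-8.021) -> (-16.899,-5.899) [heading=225, move]
Final: pos=(-16.899,-5.899), heading=225, 2 segment(s) drawn
Segments drawn: 2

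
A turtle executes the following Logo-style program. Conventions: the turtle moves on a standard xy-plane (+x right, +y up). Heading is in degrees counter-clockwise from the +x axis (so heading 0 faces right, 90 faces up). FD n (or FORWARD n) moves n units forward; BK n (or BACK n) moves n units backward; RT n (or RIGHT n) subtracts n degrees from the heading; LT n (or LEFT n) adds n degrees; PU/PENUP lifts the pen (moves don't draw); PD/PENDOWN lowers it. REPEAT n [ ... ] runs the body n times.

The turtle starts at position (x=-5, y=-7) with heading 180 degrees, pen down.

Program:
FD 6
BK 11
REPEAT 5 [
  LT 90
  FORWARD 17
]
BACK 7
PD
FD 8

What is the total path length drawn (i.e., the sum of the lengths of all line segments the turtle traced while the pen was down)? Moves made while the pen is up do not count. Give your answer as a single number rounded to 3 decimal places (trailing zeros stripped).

Answer: 117

Derivation:
Executing turtle program step by step:
Start: pos=(-5,-7), heading=180, pen down
FD 6: (-5,-7) -> (-11,-7) [heading=180, draw]
BK 11: (-11,-7) -> (0,-7) [heading=180, draw]
REPEAT 5 [
  -- iteration 1/5 --
  LT 90: heading 180 -> 270
  FD 17: (0,-7) -> (0,-24) [heading=270, draw]
  -- iteration 2/5 --
  LT 90: heading 270 -> 0
  FD 17: (0,-24) -> (17,-24) [heading=0, draw]
  -- iteration 3/5 --
  LT 90: heading 0 -> 90
  FD 17: (17,-24) -> (17,-7) [heading=90, draw]
  -- iteration 4/5 --
  LT 90: heading 90 -> 180
  FD 17: (17,-7) -> (0,-7) [heading=180, draw]
  -- iteration 5/5 --
  LT 90: heading 180 -> 270
  FD 17: (0,-7) -> (0,-24) [heading=270, draw]
]
BK 7: (0,-24) -> (0,-17) [heading=270, draw]
PD: pen down
FD 8: (0,-17) -> (0,-25) [heading=270, draw]
Final: pos=(0,-25), heading=270, 9 segment(s) drawn

Segment lengths:
  seg 1: (-5,-7) -> (-11,-7), length = 6
  seg 2: (-11,-7) -> (0,-7), length = 11
  seg 3: (0,-7) -> (0,-24), length = 17
  seg 4: (0,-24) -> (17,-24), length = 17
  seg 5: (17,-24) -> (17,-7), length = 17
  seg 6: (17,-7) -> (0,-7), length = 17
  seg 7: (0,-7) -> (0,-24), length = 17
  seg 8: (0,-24) -> (0,-17), length = 7
  seg 9: (0,-17) -> (0,-25), length = 8
Total = 117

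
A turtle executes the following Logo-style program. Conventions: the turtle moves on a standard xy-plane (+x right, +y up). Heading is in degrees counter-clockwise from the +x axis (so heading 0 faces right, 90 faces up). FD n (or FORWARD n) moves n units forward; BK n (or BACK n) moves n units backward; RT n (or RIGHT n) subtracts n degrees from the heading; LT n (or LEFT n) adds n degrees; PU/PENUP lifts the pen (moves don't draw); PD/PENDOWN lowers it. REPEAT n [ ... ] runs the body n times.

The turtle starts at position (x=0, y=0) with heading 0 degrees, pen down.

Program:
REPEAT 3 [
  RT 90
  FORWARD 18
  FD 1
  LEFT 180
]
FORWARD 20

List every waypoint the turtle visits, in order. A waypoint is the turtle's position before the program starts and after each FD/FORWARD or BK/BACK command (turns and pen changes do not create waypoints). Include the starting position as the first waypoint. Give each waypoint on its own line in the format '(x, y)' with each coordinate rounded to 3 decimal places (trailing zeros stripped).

Executing turtle program step by step:
Start: pos=(0,0), heading=0, pen down
REPEAT 3 [
  -- iteration 1/3 --
  RT 90: heading 0 -> 270
  FD 18: (0,0) -> (0,-18) [heading=270, draw]
  FD 1: (0,-18) -> (0,-19) [heading=270, draw]
  LT 180: heading 270 -> 90
  -- iteration 2/3 --
  RT 90: heading 90 -> 0
  FD 18: (0,-19) -> (18,-19) [heading=0, draw]
  FD 1: (18,-19) -> (19,-19) [heading=0, draw]
  LT 180: heading 0 -> 180
  -- iteration 3/3 --
  RT 90: heading 180 -> 90
  FD 18: (19,-19) -> (19,-1) [heading=90, draw]
  FD 1: (19,-1) -> (19,0) [heading=90, draw]
  LT 180: heading 90 -> 270
]
FD 20: (19,0) -> (19,-20) [heading=270, draw]
Final: pos=(19,-20), heading=270, 7 segment(s) drawn
Waypoints (8 total):
(0, 0)
(0, -18)
(0, -19)
(18, -19)
(19, -19)
(19, -1)
(19, 0)
(19, -20)

Answer: (0, 0)
(0, -18)
(0, -19)
(18, -19)
(19, -19)
(19, -1)
(19, 0)
(19, -20)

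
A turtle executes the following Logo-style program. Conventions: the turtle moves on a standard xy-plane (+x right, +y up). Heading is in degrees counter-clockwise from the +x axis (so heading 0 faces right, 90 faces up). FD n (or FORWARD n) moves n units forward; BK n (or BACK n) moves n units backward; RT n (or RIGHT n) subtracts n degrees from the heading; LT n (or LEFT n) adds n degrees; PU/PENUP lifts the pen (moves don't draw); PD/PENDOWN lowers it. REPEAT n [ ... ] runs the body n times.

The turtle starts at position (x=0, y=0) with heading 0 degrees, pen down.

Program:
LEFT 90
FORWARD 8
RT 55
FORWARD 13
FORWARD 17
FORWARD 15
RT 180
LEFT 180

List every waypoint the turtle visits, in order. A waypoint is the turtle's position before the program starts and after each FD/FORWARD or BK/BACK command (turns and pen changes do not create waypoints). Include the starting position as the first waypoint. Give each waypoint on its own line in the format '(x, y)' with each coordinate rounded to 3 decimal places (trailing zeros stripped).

Executing turtle program step by step:
Start: pos=(0,0), heading=0, pen down
LT 90: heading 0 -> 90
FD 8: (0,0) -> (0,8) [heading=90, draw]
RT 55: heading 90 -> 35
FD 13: (0,8) -> (10.649,15.456) [heading=35, draw]
FD 17: (10.649,15.456) -> (24.575,25.207) [heading=35, draw]
FD 15: (24.575,25.207) -> (36.862,33.811) [heading=35, draw]
RT 180: heading 35 -> 215
LT 180: heading 215 -> 35
Final: pos=(36.862,33.811), heading=35, 4 segment(s) drawn
Waypoints (5 total):
(0, 0)
(0, 8)
(10.649, 15.456)
(24.575, 25.207)
(36.862, 33.811)

Answer: (0, 0)
(0, 8)
(10.649, 15.456)
(24.575, 25.207)
(36.862, 33.811)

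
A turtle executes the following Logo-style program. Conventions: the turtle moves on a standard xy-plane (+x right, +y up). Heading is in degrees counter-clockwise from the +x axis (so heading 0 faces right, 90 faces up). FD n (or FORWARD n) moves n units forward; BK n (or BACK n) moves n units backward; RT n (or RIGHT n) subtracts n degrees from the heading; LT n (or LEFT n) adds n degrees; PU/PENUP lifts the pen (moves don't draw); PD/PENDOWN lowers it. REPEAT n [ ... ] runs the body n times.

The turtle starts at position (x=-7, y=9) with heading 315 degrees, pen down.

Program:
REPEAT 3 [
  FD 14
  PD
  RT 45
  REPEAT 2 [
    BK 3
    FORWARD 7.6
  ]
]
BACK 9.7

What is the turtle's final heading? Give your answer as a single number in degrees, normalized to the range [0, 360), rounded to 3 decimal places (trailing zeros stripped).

Answer: 180

Derivation:
Executing turtle program step by step:
Start: pos=(-7,9), heading=315, pen down
REPEAT 3 [
  -- iteration 1/3 --
  FD 14: (-7,9) -> (2.899,-0.899) [heading=315, draw]
  PD: pen down
  RT 45: heading 315 -> 270
  REPEAT 2 [
    -- iteration 1/2 --
    BK 3: (2.899,-0.899) -> (2.899,2.101) [heading=270, draw]
    FD 7.6: (2.899,2.101) -> (2.899,-5.499) [heading=270, draw]
    -- iteration 2/2 --
    BK 3: (2.899,-5.499) -> (2.899,-2.499) [heading=270, draw]
    FD 7.6: (2.899,-2.499) -> (2.899,-10.099) [heading=270, draw]
  ]
  -- iteration 2/3 --
  FD 14: (2.899,-10.099) -> (2.899,-24.099) [heading=270, draw]
  PD: pen down
  RT 45: heading 270 -> 225
  REPEAT 2 [
    -- iteration 1/2 --
    BK 3: (2.899,-24.099) -> (5.021,-21.978) [heading=225, draw]
    FD 7.6: (5.021,-21.978) -> (-0.353,-27.352) [heading=225, draw]
    -- iteration 2/2 --
    BK 3: (-0.353,-27.352) -> (1.768,-25.231) [heading=225, draw]
    FD 7.6: (1.768,-25.231) -> (-3.606,-30.605) [heading=225, draw]
  ]
  -- iteration 3/3 --
  FD 14: (-3.606,-30.605) -> (-13.505,-40.504) [heading=225, draw]
  PD: pen down
  RT 45: heading 225 -> 180
  REPEAT 2 [
    -- iteration 1/2 --
    BK 3: (-13.505,-40.504) -> (-10.505,-40.504) [heading=180, draw]
    FD 7.6: (-10.505,-40.504) -> (-18.105,-40.504) [heading=180, draw]
    -- iteration 2/2 --
    BK 3: (-18.105,-40.504) -> (-15.105,-40.504) [heading=180, draw]
    FD 7.6: (-15.105,-40.504) -> (-22.705,-40.504) [heading=180, draw]
  ]
]
BK 9.7: (-22.705,-40.504) -> (-13.005,-40.504) [heading=180, draw]
Final: pos=(-13.005,-40.504), heading=180, 16 segment(s) drawn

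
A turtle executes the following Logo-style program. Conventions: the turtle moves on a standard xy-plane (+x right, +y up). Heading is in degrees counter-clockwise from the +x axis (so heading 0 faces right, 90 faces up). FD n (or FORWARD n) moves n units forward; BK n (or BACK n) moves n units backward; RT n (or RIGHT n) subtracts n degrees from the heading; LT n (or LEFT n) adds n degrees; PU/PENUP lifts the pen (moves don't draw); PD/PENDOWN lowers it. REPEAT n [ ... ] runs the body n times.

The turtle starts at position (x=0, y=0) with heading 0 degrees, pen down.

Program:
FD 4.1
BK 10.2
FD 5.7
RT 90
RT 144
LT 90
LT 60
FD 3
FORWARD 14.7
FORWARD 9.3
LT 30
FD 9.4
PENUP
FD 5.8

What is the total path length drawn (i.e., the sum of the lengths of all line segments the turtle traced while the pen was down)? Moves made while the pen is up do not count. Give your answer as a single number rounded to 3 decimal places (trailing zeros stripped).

Executing turtle program step by step:
Start: pos=(0,0), heading=0, pen down
FD 4.1: (0,0) -> (4.1,0) [heading=0, draw]
BK 10.2: (4.1,0) -> (-6.1,0) [heading=0, draw]
FD 5.7: (-6.1,0) -> (-0.4,0) [heading=0, draw]
RT 90: heading 0 -> 270
RT 144: heading 270 -> 126
LT 90: heading 126 -> 216
LT 60: heading 216 -> 276
FD 3: (-0.4,0) -> (-0.086,-2.984) [heading=276, draw]
FD 14.7: (-0.086,-2.984) -> (1.45,-17.603) [heading=276, draw]
FD 9.3: (1.45,-17.603) -> (2.422,-26.852) [heading=276, draw]
LT 30: heading 276 -> 306
FD 9.4: (2.422,-26.852) -> (7.947,-34.457) [heading=306, draw]
PU: pen up
FD 5.8: (7.947,-34.457) -> (11.357,-39.149) [heading=306, move]
Final: pos=(11.357,-39.149), heading=306, 7 segment(s) drawn

Segment lengths:
  seg 1: (0,0) -> (4.1,0), length = 4.1
  seg 2: (4.1,0) -> (-6.1,0), length = 10.2
  seg 3: (-6.1,0) -> (-0.4,0), length = 5.7
  seg 4: (-0.4,0) -> (-0.086,-2.984), length = 3
  seg 5: (-0.086,-2.984) -> (1.45,-17.603), length = 14.7
  seg 6: (1.45,-17.603) -> (2.422,-26.852), length = 9.3
  seg 7: (2.422,-26.852) -> (7.947,-34.457), length = 9.4
Total = 56.4

Answer: 56.4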